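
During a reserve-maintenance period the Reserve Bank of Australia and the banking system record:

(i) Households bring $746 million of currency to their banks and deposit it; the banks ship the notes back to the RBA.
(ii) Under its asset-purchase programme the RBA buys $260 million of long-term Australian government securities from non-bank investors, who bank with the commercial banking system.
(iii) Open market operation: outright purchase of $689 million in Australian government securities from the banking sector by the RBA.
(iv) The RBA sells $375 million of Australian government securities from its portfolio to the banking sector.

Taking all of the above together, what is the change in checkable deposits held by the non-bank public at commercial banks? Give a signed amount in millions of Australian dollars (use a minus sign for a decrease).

Currency deposit $746 million: non-bank counterparties' bank balances rise → +$746M.
Asset purchase (from non-banks) $260 million: non-bank counterparties' bank balances rise → +$260M.
OMO purchase (from banks) $689 million: the counterparty is a bank, so public deposits are unchanged → 0.
OMO sale (to banks) $375 million: the counterparty is a bank, so public deposits are unchanged → 0.
Net: 746 + 260 + 0 + 0 = +$1006 million.

+$1006 million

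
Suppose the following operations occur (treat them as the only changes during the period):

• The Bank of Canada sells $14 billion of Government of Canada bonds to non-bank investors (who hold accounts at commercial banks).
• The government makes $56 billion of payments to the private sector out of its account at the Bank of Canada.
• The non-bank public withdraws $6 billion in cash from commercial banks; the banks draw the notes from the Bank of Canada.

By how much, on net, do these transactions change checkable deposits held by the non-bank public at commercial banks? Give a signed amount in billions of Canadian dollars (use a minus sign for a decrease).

Asset sale (to non-banks) $14 billion: non-bank counterparties' bank balances fall → −$14B.
Government spending $56 billion: non-bank counterparties' bank balances rise → +$56B.
Currency withdrawal $6 billion: non-bank counterparties' bank balances fall → −$6B.
Net: −14 + 56 − 6 = +$36 billion.

+$36 billion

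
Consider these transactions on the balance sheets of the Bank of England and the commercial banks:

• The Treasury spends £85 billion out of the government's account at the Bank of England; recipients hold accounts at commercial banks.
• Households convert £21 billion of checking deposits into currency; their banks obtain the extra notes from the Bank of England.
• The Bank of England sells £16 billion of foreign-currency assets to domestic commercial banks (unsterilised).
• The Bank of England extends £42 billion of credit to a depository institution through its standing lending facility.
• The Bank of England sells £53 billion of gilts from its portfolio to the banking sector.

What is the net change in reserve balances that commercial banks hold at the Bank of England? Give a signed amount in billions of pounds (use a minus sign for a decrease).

+£37 billion

Government spending £85 billion: government payments flow into bank reserve accounts → +£85B.
Currency withdrawal £21 billion: banks swap reserves for currency → −£21B.
FX sale £16 billion: the buying banks pay out of their reserve balances → −£16B.
Discount-window loan £42 billion: the loan is credited to the bank's reserve account → +£42B.
OMO sale (to banks) £53 billion: the buying banks pay out of their reserve balances → −£53B.
Net: 85 − 21 − 16 + 42 − 53 = +£37 billion.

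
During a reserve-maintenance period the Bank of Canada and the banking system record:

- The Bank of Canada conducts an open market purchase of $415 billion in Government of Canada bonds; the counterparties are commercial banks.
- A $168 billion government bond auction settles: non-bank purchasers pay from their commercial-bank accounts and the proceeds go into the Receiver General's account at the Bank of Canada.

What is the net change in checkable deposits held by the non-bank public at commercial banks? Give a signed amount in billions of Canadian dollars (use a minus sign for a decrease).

-$168 billion

OMO purchase (from banks) $415 billion: the counterparty is a bank, so public deposits are unchanged → 0.
Government account inflow $168 billion: non-bank counterparties' bank balances fall → −$168B.
Net: 0 − 168 = -$168 billion.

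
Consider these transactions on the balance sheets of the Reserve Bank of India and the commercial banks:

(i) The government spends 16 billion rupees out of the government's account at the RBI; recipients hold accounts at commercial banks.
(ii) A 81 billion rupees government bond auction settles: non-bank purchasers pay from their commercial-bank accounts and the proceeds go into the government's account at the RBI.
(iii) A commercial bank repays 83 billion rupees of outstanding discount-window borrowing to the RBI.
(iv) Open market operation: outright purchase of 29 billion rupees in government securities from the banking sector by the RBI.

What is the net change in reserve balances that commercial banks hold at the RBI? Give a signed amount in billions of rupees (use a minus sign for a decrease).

-119 billion

RBI balance sheet:
  Assets:      Securities +29B, Loans to banks −83B
  Liabilities: Bank reserves −119B, Government deposits +65B
So the change in reserve balances that commercial banks hold at the RBI is -119 billion.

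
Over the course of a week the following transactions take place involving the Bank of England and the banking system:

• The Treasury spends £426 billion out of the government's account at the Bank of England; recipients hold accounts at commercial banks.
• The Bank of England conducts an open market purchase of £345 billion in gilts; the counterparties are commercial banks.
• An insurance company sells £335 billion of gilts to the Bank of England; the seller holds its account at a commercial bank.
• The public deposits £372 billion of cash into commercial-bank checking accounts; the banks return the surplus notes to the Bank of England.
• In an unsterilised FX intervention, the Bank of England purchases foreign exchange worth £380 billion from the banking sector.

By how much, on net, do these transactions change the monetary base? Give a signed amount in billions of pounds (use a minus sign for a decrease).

+£1486 billion

Bank of England balance sheet:
  Assets:      Securities +£680B, Foreign assets +£380B
  Liabilities: Bank reserves +£1858B, Currency in circulation −£372B, Government deposits −£426B
Monetary base = currency + reserves: −£372B + (+£1858B) = +£1486 billion.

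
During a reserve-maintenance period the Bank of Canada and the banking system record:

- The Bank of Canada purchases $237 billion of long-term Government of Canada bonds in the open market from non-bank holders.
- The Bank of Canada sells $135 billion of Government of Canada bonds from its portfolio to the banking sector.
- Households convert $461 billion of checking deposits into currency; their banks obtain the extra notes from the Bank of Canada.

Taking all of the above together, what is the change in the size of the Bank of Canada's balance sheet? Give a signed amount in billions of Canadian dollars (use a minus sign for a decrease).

Asset purchase (from non-banks) $237 billion: a Bank of Canada asset is acquired → +$237B.
OMO sale (to banks) $135 billion: a Bank of Canada asset is shed → −$135B.
Currency withdrawal $461 billion: only the composition of liabilities changes → 0.
Net: 237 − 135 + 0 = +$102 billion.

+$102 billion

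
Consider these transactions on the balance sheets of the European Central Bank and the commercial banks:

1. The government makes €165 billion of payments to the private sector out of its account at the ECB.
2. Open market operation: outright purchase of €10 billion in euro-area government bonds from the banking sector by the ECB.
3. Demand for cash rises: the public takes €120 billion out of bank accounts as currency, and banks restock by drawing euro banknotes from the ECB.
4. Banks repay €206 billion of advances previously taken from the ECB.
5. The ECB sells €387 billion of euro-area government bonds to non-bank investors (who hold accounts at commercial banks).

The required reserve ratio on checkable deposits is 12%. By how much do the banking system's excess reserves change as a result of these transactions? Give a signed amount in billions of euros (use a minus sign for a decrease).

-€496.96 billion

Government spending €165 billion: reserves +€165B, deposits +€165B.
OMO purchase (from banks) €10 billion: reserves +€10B, deposits 0.
Currency withdrawal €120 billion: reserves −€120B, deposits −€120B.
Discount-window repayment €206 billion: reserves −€206B, deposits 0.
Asset sale (to non-banks) €387 billion: reserves −€387B, deposits −€387B.
Totals: Δreserves = −€538B, Δdeposits = −€342B.
Δrequired reserves = 12% × −€342B = −€41.04B.
Δexcess reserves = Δreserves − Δrequired = −€538B − (−€41.04B) = -€496.96 billion.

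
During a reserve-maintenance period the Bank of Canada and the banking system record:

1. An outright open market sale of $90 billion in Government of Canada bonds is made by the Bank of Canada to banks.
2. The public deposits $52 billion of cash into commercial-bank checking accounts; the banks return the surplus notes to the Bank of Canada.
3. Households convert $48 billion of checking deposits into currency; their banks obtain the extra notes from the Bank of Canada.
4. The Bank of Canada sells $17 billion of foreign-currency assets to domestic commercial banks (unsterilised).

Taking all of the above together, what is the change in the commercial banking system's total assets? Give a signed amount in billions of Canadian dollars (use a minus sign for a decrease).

Bank of Canada balance sheet:
  Assets:      Securities −$90B, Foreign assets −$17B
  Liabilities: Bank reserves −$103B, Currency in circulation −$4B
Commercial banking system:
  Assets:      Reserves at CB −$103B, Securities +$90B, Foreign assets +$17B
  Liabilities: Checkable deposits +$4B
Change in total bank assets = +$4 billion.

+$4 billion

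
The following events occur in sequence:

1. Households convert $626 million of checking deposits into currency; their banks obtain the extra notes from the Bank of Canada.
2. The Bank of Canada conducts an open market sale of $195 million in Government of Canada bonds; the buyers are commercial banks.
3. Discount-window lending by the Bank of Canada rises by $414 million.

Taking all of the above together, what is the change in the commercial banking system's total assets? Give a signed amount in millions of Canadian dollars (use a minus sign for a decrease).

Currency withdrawal $626 million: bank balance sheets shrink → −$626M.
OMO sale (to banks) $195 million: just an asset swap on bank balance sheets → 0.
Discount-window loan $414 million: bank balance sheets expand → +$414M.
Net: −626 + 0 + 414 = -$212 million.

-$212 million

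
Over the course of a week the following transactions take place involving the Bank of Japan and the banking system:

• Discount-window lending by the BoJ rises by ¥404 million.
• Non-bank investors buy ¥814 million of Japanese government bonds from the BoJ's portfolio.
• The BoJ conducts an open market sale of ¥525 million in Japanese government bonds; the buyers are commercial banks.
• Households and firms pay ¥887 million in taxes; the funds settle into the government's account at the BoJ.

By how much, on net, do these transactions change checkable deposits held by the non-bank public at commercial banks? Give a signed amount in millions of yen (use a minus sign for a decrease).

-¥1701 million

BoJ balance sheet:
  Assets:      Securities −¥1339M, Loans to banks +¥404M
  Liabilities: Bank reserves −¥1822M, Government deposits +¥887M
Commercial banking system:
  Assets:      Reserves at CB −¥1822M, Securities +¥525M
  Liabilities: Checkable deposits −¥1701M, Borrowings from CB +¥404M
So the change in checkable deposits held by the non-bank public at commercial banks is -¥1701 million.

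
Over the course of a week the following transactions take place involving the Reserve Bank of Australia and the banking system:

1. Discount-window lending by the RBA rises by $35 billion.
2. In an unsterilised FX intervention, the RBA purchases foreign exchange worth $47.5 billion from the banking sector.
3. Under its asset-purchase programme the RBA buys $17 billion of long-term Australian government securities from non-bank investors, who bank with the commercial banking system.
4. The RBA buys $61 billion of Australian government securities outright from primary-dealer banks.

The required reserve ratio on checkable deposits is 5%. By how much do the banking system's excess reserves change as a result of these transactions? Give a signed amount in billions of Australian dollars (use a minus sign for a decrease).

Discount-window loan $35 billion: reserves +$35B, deposits 0.
FX purchase $47.5 billion: reserves +$47.5B, deposits 0.
Asset purchase (from non-banks) $17 billion: reserves +$17B, deposits +$17B.
OMO purchase (from banks) $61 billion: reserves +$61B, deposits 0.
Totals: Δreserves = +$160.5B, Δdeposits = +$17B.
Δrequired reserves = 5% × +$17B = +$0.85B.
Δexcess reserves = Δreserves − Δrequired = +$160.5B − (+$0.85B) = +$159.65 billion.

+$159.65 billion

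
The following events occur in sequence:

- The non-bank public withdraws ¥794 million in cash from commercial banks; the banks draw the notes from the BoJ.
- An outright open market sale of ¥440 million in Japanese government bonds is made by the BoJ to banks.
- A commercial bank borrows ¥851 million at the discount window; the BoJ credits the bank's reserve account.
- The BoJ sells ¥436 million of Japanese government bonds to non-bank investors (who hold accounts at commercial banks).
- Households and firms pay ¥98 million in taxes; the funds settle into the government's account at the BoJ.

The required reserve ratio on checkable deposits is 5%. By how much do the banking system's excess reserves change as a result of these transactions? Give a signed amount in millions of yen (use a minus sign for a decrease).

Currency withdrawal ¥794 million: reserves −¥794M, deposits −¥794M.
OMO sale (to banks) ¥440 million: reserves −¥440M, deposits 0.
Discount-window loan ¥851 million: reserves +¥851M, deposits 0.
Asset sale (to non-banks) ¥436 million: reserves −¥436M, deposits −¥436M.
Government account inflow ¥98 million: reserves −¥98M, deposits −¥98M.
Totals: Δreserves = −¥917M, Δdeposits = −¥1328M.
Δrequired reserves = 5% × −¥1328M = −¥66.4M.
Δexcess reserves = Δreserves − Δrequired = −¥917M − (−¥66.4M) = -¥850.6 million.

-¥850.6 million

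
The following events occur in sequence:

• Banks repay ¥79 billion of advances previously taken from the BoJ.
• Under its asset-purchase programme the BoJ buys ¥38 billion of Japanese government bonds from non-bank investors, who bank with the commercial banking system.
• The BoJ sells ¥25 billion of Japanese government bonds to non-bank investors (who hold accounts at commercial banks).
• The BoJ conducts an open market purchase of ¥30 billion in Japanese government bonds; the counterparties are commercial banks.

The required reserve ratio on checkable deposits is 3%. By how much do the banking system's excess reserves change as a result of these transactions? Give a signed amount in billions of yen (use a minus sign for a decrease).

-¥36.39 billion

Discount-window repayment ¥79 billion: reserves −¥79B, deposits 0.
Asset purchase (from non-banks) ¥38 billion: reserves +¥38B, deposits +¥38B.
Asset sale (to non-banks) ¥25 billion: reserves −¥25B, deposits −¥25B.
OMO purchase (from banks) ¥30 billion: reserves +¥30B, deposits 0.
Totals: Δreserves = −¥36B, Δdeposits = +¥13B.
Δrequired reserves = 3% × +¥13B = +¥0.39B.
Δexcess reserves = Δreserves − Δrequired = −¥36B − (+¥0.39B) = -¥36.39 billion.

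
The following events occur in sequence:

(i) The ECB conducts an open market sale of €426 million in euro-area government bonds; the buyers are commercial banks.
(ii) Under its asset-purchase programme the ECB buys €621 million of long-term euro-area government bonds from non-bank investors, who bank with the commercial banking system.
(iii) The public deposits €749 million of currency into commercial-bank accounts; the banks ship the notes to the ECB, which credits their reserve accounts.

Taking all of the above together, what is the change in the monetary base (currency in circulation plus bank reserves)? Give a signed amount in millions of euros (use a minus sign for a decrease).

OMO sale (to banks) €426 million: ECB balance sheet contracts → −€426M.
Asset purchase (from non-banks) €621 million: ECB balance sheet expands → +€621M.
Currency deposit €749 million: just a shift between currency and reserves — both are base money → 0.
Net: −426 + 621 + 0 = +€195 million.

+€195 million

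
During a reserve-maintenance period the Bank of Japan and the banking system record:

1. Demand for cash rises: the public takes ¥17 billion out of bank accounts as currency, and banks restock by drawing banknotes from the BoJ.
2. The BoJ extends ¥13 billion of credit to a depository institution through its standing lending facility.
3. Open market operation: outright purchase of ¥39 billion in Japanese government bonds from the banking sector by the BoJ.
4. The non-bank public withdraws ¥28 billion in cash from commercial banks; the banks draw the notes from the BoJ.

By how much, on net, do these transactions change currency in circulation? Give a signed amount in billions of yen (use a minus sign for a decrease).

+¥45 billion

BoJ balance sheet:
  Assets:      Securities +¥39B, Loans to banks +¥13B
  Liabilities: Bank reserves +¥7B, Currency in circulation +¥45B
So the change in currency in circulation is +¥45 billion.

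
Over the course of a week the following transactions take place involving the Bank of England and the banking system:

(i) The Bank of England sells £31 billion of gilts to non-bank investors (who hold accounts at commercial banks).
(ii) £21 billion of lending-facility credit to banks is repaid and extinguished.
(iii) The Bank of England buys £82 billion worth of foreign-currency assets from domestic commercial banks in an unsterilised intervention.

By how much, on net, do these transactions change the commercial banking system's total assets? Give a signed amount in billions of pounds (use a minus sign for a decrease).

Asset sale (to non-banks) £31 billion: bank balance sheets shrink → −£31B.
Discount-window repayment £21 billion: bank balance sheets shrink → −£21B.
FX purchase £82 billion: just an asset swap on bank balance sheets → 0.
Net: −31 − 21 + 0 = -£52 billion.

-£52 billion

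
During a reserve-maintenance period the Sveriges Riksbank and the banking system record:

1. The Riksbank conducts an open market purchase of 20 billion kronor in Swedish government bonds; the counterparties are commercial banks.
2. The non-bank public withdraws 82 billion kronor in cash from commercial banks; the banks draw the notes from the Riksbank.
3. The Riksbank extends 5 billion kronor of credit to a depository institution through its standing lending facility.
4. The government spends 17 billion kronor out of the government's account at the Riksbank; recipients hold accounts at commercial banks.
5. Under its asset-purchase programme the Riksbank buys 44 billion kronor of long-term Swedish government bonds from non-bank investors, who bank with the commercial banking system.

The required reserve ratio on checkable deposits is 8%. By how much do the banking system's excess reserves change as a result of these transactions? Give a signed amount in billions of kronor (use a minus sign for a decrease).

OMO purchase (from banks) 20 billion kronor: reserves +20B, deposits 0.
Currency withdrawal 82 billion kronor: reserves −82B, deposits −82B.
Discount-window loan 5 billion kronor: reserves +5B, deposits 0.
Government spending 17 billion kronor: reserves +17B, deposits +17B.
Asset purchase (from non-banks) 44 billion kronor: reserves +44B, deposits +44B.
Totals: Δreserves = +4B, Δdeposits = −21B.
Δrequired reserves = 8% × −21B = −1.68B.
Δexcess reserves = Δreserves − Δrequired = +4B − (−1.68B) = +5.68 billion.

+5.68 billion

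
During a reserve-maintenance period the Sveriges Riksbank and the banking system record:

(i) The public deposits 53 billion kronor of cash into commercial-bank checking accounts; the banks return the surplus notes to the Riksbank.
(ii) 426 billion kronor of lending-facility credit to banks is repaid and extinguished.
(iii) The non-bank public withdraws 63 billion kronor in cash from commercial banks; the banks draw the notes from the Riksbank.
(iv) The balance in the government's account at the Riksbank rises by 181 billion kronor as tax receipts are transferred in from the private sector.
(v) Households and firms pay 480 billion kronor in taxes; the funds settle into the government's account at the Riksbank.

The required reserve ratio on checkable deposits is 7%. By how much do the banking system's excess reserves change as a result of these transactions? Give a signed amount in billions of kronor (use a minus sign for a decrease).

-1050.03 billion

Currency deposit 53 billion kronor: reserves +53B, deposits +53B.
Discount-window repayment 426 billion kronor: reserves −426B, deposits 0.
Currency withdrawal 63 billion kronor: reserves −63B, deposits −63B.
Government account inflow 181 billion kronor: reserves −181B, deposits −181B.
Government account inflow 480 billion kronor: reserves −480B, deposits −480B.
Totals: Δreserves = −1097B, Δdeposits = −671B.
Δrequired reserves = 7% × −671B = −46.97B.
Δexcess reserves = Δreserves − Δrequired = −1097B − (−46.97B) = -1050.03 billion.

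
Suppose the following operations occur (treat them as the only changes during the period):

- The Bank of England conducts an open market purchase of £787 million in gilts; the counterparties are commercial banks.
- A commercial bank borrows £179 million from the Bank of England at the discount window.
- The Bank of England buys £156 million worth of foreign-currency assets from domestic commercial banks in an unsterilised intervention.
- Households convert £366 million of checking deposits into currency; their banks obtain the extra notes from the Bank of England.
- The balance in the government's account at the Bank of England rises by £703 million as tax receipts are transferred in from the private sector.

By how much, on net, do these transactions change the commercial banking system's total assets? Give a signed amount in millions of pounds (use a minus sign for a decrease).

OMO purchase (from banks) £787 million: just an asset swap on bank balance sheets → 0.
Discount-window loan £179 million: bank balance sheets expand → +£179M.
FX purchase £156 million: just an asset swap on bank balance sheets → 0.
Currency withdrawal £366 million: bank balance sheets shrink → −£366M.
Government account inflow £703 million: bank balance sheets shrink → −£703M.
Net: 0 + 179 + 0 − 366 − 703 = -£890 million.

-£890 million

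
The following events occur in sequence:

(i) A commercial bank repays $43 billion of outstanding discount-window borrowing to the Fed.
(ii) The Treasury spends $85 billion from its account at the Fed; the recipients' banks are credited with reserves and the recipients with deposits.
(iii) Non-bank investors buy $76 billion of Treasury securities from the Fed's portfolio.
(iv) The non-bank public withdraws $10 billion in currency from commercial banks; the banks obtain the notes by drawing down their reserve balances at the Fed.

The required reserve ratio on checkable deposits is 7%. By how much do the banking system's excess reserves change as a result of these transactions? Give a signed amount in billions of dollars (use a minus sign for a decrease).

-$43.93 billion

Discount-window repayment $43 billion: reserves −$43B, deposits 0.
Government spending $85 billion: reserves +$85B, deposits +$85B.
Asset sale (to non-banks) $76 billion: reserves −$76B, deposits −$76B.
Currency withdrawal $10 billion: reserves −$10B, deposits −$10B.
Totals: Δreserves = −$44B, Δdeposits = −$1B.
Δrequired reserves = 7% × −$1B = −$0.07B.
Δexcess reserves = Δreserves − Δrequired = −$44B − (−$0.07B) = -$43.93 billion.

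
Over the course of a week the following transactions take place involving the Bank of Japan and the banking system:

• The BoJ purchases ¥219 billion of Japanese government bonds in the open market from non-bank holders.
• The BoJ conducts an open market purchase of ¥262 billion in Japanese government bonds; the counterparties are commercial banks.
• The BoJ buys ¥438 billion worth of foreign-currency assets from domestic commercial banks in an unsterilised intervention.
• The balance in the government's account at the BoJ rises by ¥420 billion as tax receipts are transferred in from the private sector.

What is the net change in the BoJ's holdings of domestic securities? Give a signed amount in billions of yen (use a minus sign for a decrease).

+¥481 billion

BoJ balance sheet:
  Assets:      Securities +¥481B, Foreign assets +¥438B
  Liabilities: Bank reserves +¥499B, Government deposits +¥420B
Commercial banking system:
  Assets:      Reserves at CB +¥499B, Securities −¥262B, Foreign assets −¥438B
  Liabilities: Checkable deposits −¥201B
So the change in the BoJ's holdings of domestic securities is +¥481 billion.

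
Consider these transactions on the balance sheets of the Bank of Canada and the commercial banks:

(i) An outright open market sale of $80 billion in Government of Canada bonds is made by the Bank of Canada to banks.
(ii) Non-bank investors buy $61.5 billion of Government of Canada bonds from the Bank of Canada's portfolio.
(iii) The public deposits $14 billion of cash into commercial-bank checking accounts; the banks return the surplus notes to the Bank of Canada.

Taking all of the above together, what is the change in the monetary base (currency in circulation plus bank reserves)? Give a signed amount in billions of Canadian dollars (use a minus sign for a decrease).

-$141.5 billion

OMO sale (to banks) $80 billion: Bank of Canada balance sheet contracts → −$80B.
Asset sale (to non-banks) $61.5 billion: Bank of Canada balance sheet contracts → −$61.5B.
Currency deposit $14 billion: just a shift between currency and reserves — both are base money → 0.
Net: −80 − 61.5 + 0 = -$141.5 billion.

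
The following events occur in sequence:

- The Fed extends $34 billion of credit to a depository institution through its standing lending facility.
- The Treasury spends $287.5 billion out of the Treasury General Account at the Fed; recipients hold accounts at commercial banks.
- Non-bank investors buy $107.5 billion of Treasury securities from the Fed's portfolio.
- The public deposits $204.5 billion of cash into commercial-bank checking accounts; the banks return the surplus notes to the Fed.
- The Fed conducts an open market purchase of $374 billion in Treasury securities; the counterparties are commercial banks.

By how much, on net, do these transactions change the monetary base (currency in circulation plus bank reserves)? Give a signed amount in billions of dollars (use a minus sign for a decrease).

+$588 billion

Fed balance sheet:
  Assets:      Securities +$266.5B, Loans to banks +$34B
  Liabilities: Bank reserves +$792.5B, Currency in circulation −$204.5B, Government deposits −$287.5B
Monetary base = currency + reserves: −$204.5B + (+$792.5B) = +$588 billion.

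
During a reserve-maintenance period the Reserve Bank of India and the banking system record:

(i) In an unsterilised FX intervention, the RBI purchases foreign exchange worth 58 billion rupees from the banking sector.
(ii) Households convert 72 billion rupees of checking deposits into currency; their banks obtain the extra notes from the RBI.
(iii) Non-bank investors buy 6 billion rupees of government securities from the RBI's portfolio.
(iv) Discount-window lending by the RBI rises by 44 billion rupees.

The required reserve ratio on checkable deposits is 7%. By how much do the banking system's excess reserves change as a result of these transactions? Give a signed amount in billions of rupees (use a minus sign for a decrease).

FX purchase 58 billion rupees: reserves +58B, deposits 0.
Currency withdrawal 72 billion rupees: reserves −72B, deposits −72B.
Asset sale (to non-banks) 6 billion rupees: reserves −6B, deposits −6B.
Discount-window loan 44 billion rupees: reserves +44B, deposits 0.
Totals: Δreserves = +24B, Δdeposits = −78B.
Δrequired reserves = 7% × −78B = −5.46B.
Δexcess reserves = Δreserves − Δrequired = +24B − (−5.46B) = +29.46 billion.

+29.46 billion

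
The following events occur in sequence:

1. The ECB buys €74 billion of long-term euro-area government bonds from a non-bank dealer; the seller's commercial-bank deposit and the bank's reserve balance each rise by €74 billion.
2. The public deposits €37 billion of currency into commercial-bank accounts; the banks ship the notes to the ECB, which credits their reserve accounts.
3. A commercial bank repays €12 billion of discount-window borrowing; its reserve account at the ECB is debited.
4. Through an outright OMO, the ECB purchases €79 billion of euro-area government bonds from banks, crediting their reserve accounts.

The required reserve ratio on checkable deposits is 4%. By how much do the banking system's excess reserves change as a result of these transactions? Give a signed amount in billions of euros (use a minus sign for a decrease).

Asset purchase (from non-banks) €74 billion: reserves +€74B, deposits +€74B.
Currency deposit €37 billion: reserves +€37B, deposits +€37B.
Discount-window repayment €12 billion: reserves −€12B, deposits 0.
OMO purchase (from banks) €79 billion: reserves +€79B, deposits 0.
Totals: Δreserves = +€178B, Δdeposits = +€111B.
Δrequired reserves = 4% × +€111B = +€4.44B.
Δexcess reserves = Δreserves − Δrequired = +€178B − (+€4.44B) = +€173.56 billion.

+€173.56 billion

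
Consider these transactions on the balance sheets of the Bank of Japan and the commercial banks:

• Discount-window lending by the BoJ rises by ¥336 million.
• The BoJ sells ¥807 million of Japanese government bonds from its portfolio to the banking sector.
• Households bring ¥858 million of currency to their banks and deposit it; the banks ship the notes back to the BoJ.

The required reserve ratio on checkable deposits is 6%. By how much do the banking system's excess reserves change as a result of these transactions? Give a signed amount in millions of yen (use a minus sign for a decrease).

Discount-window loan ¥336 million: reserves +¥336M, deposits 0.
OMO sale (to banks) ¥807 million: reserves −¥807M, deposits 0.
Currency deposit ¥858 million: reserves +¥858M, deposits +¥858M.
Totals: Δreserves = +¥387M, Δdeposits = +¥858M.
Δrequired reserves = 6% × +¥858M = +¥51.48M.
Δexcess reserves = Δreserves − Δrequired = +¥387M − (+¥51.48M) = +¥335.52 million.

+¥335.52 million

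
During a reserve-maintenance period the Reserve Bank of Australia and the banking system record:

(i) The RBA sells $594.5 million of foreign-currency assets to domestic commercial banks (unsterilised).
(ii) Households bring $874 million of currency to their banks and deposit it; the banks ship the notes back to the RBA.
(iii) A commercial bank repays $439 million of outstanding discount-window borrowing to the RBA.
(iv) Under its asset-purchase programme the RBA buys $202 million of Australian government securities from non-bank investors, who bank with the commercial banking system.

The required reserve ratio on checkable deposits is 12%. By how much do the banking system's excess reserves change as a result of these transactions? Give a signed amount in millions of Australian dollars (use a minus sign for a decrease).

-$86.62 million

FX sale $594.5 million: reserves −$594.5M, deposits 0.
Currency deposit $874 million: reserves +$874M, deposits +$874M.
Discount-window repayment $439 million: reserves −$439M, deposits 0.
Asset purchase (from non-banks) $202 million: reserves +$202M, deposits +$202M.
Totals: Δreserves = +$42.5M, Δdeposits = +$1076M.
Δrequired reserves = 12% × +$1076M = +$129.12M.
Δexcess reserves = Δreserves − Δrequired = +$42.5M − (+$129.12M) = -$86.62 million.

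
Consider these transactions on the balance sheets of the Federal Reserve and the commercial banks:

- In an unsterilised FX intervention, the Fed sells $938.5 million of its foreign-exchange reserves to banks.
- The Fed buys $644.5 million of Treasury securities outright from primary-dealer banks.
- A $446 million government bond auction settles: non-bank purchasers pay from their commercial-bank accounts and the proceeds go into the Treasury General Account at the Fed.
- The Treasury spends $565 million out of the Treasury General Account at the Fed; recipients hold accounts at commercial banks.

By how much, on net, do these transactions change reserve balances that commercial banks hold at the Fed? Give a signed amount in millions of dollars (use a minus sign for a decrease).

Fed balance sheet:
  Assets:      Securities +$644.5M, Foreign assets −$938.5M
  Liabilities: Bank reserves −$175M, Government deposits −$119M
So the change in reserve balances that commercial banks hold at the Fed is -$175 million.

-$175 million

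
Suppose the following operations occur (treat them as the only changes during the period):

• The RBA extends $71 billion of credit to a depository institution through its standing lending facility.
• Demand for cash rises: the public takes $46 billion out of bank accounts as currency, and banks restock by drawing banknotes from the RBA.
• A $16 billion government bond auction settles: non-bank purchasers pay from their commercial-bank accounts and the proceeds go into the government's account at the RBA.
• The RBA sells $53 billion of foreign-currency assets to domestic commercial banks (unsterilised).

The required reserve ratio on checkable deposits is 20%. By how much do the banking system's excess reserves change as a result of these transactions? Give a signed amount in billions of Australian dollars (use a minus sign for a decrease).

-$31.6 billion

Discount-window loan $71 billion: reserves +$71B, deposits 0.
Currency withdrawal $46 billion: reserves −$46B, deposits −$46B.
Government account inflow $16 billion: reserves −$16B, deposits −$16B.
FX sale $53 billion: reserves −$53B, deposits 0.
Totals: Δreserves = −$44B, Δdeposits = −$62B.
Δrequired reserves = 20% × −$62B = −$12.4B.
Δexcess reserves = Δreserves − Δrequired = −$44B − (−$12.4B) = -$31.6 billion.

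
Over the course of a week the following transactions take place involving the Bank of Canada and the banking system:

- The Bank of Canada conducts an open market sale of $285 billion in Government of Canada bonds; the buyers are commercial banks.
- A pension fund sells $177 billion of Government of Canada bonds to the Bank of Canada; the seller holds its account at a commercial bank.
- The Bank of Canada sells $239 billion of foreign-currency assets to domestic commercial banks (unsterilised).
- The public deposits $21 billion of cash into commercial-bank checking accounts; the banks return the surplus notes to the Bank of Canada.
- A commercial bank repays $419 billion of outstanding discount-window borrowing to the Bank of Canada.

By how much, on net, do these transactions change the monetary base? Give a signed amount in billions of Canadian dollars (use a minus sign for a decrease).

-$766 billion

Bank of Canada balance sheet:
  Assets:      Securities −$108B, Loans to banks −$419B, Foreign assets −$239B
  Liabilities: Bank reserves −$745B, Currency in circulation −$21B
Monetary base = currency + reserves: −$21B + (−$745B) = -$766 billion.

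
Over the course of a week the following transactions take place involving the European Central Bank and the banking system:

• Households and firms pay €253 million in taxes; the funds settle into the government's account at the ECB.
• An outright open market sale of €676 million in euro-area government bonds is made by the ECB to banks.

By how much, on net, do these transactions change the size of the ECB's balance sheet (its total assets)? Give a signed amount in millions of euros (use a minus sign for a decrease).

ECB balance sheet:
  Assets:      Securities −€676M
  Liabilities: Bank reserves −€929M, Government deposits +€253M
Commercial banking system:
  Assets:      Reserves at CB −€929M, Securities +€676M
  Liabilities: Checkable deposits −€253M
Change in total ECB assets = -€676 million.

-€676 million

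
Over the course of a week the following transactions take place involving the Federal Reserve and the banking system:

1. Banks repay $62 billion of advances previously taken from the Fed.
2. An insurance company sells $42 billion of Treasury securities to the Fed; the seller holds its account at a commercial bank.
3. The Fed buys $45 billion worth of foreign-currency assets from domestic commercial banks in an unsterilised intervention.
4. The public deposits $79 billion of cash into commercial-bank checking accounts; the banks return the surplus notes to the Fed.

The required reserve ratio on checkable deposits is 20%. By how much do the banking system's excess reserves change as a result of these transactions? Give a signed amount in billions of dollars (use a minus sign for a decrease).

Discount-window repayment $62 billion: reserves −$62B, deposits 0.
Asset purchase (from non-banks) $42 billion: reserves +$42B, deposits +$42B.
FX purchase $45 billion: reserves +$45B, deposits 0.
Currency deposit $79 billion: reserves +$79B, deposits +$79B.
Totals: Δreserves = +$104B, Δdeposits = +$121B.
Δrequired reserves = 20% × +$121B = +$24.2B.
Δexcess reserves = Δreserves − Δrequired = +$104B − (+$24.2B) = +$79.8 billion.

+$79.8 billion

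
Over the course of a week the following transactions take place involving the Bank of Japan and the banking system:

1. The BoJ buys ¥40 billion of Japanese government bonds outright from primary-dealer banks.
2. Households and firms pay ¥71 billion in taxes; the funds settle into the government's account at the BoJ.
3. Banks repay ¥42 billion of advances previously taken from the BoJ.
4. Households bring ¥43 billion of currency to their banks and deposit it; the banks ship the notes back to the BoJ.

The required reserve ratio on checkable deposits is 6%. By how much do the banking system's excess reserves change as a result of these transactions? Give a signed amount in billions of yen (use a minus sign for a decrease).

-¥28.32 billion

OMO purchase (from banks) ¥40 billion: reserves +¥40B, deposits 0.
Government account inflow ¥71 billion: reserves −¥71B, deposits −¥71B.
Discount-window repayment ¥42 billion: reserves −¥42B, deposits 0.
Currency deposit ¥43 billion: reserves +¥43B, deposits +¥43B.
Totals: Δreserves = −¥30B, Δdeposits = −¥28B.
Δrequired reserves = 6% × −¥28B = −¥1.68B.
Δexcess reserves = Δreserves − Δrequired = −¥30B − (−¥1.68B) = -¥28.32 billion.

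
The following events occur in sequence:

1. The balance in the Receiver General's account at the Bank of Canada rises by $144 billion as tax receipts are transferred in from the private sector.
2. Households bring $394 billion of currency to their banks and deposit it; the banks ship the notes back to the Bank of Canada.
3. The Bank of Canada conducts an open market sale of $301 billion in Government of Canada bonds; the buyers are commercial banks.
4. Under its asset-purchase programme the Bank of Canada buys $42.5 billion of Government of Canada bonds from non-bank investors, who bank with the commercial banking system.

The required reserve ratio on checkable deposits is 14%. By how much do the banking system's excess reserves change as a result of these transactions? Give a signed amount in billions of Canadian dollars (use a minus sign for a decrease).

Government account inflow $144 billion: reserves −$144B, deposits −$144B.
Currency deposit $394 billion: reserves +$394B, deposits +$394B.
OMO sale (to banks) $301 billion: reserves −$301B, deposits 0.
Asset purchase (from non-banks) $42.5 billion: reserves +$42.5B, deposits +$42.5B.
Totals: Δreserves = −$8.5B, Δdeposits = +$292.5B.
Δrequired reserves = 14% × +$292.5B = +$40.95B.
Δexcess reserves = Δreserves − Δrequired = −$8.5B − (+$40.95B) = -$49.45 billion.

-$49.45 billion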